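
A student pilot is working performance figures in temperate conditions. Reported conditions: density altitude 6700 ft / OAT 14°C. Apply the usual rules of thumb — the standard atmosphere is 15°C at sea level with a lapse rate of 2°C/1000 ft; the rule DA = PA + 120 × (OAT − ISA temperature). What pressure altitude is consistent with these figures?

DA = PA + 120 × (OAT − (15 − 2·PA/1000)) = PA + 120·OAT − 1800 + 0.24·PA = 1.24·PA + 120·OAT − 1800.
So 1.24·PA = 6700 − 120 × 14 + 1800 = 6820.
PA = 6820 / 1.24 = 5500 ft.

5500 ft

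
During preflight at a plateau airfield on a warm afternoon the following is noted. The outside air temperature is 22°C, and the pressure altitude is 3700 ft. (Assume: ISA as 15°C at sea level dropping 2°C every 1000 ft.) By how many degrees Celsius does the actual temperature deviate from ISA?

ISA temperature at 3700 ft = 15 − 2 × (3700/1000) = 7.6°C.
Deviation = OAT − ISA = 22 − 7.6 = +14.4°C.

ISA+14.4°C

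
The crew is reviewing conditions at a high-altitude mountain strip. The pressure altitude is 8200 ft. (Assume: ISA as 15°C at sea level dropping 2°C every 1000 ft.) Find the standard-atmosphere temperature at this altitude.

ISA temperature = 15 − 2 × (8200/1000) = 15 − 16.4 = -1.4°C.

-1.4°C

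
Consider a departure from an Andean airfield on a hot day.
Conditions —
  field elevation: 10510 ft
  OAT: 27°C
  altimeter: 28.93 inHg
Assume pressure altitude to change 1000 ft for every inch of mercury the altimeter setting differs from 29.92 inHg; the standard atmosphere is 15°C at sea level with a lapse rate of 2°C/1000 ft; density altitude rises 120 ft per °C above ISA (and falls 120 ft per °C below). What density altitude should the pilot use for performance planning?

15700 ft

Pressure altitude = 10510 + (29.92 − 28.93) × 1000 = 10510 + (+990) = 11500 ft.
ISA temperature at 11500 ft = 15 − 2 × (11500/1000) = -8°C.
ISA deviation = 27 − (-8) = +35°C.
Density altitude = 11500 + 120 × (35) = 15700 ft.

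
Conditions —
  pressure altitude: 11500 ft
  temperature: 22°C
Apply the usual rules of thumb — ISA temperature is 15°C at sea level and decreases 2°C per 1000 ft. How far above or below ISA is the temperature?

ISA+30°C

ISA temperature at 11500 ft = 15 − 2 × (11500/1000) = -8°C.
Deviation = OAT − ISA = 22 − (-8) = +30°C.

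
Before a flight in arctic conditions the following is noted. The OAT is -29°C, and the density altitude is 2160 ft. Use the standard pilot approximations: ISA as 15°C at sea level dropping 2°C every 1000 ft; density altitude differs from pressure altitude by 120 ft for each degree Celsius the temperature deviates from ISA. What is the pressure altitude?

6000 ft

DA = PA + 120 × (OAT − (15 − 2·PA/1000)) = PA + 120·OAT − 1800 + 0.24·PA = 1.24·PA + 120·OAT − 1800.
So 1.24·PA = 2160 − 120 × (-29) + 1800 = 7440.
PA = 7440 / 1.24 = 6000 ft.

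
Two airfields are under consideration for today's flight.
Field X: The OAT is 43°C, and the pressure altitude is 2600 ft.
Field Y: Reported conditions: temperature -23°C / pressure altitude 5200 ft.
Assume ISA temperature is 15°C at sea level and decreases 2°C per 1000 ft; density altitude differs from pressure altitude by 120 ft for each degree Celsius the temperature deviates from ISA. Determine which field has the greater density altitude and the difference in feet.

Field X by 4696 ft

Field X: ISA temp = 9.8°C, deviation +33.2°C, DA = 2600 + 120 × 33.2 = 6584 ft.
Field Y: ISA temp = 4.6°C, deviation -27.6°C, DA = 5200 + 120 × (-27.6) = 1888 ft.
Field X is higher by 6584 − 1888 = 4696 ft.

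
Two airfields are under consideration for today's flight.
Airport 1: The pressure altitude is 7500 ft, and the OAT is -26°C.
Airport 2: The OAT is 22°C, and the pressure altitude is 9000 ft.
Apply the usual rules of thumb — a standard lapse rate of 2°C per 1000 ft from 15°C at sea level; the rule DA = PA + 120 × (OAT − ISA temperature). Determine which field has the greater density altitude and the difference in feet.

Airport 1: ISA temp = 0°C, deviation -26°C, DA = 7500 + 120 × (-26) = 4380 ft.
Airport 2: ISA temp = -3°C, deviation +25°C, DA = 9000 + 120 × 25 = 12000 ft.
Airport 2 is higher by 12000 − 4380 = 7620 ft.

Airport 2 by 7620 ft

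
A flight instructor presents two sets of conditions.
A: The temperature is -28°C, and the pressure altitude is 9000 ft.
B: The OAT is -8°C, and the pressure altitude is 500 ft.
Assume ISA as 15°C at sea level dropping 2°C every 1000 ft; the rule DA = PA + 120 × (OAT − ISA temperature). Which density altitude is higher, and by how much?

A by 8140 ft

A: ISA temp = -3°C, deviation -25°C, DA = 9000 + 120 × (-25) = 6000 ft.
B: ISA temp = 14°C, deviation -22°C, DA = 500 + 120 × (-22) = -2140 ft.
A is higher by 6000 − (-2140) = 8140 ft.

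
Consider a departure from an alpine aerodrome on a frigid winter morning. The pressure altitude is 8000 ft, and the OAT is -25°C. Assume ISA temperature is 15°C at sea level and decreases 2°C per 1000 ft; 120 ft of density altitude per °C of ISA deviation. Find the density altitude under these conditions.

5120 ft

ISA temperature at 8000 ft = 15 − 2 × (8000/1000) = -1°C.
ISA deviation = -25 − (-1) = -24°C.
Density altitude = 8000 + 120 × (-24) = 8000 + (-2880) = 5120 ft.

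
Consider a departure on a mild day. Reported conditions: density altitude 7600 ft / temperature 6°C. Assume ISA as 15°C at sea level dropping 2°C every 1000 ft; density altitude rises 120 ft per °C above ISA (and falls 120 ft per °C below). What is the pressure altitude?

7000 ft

DA = PA + 120 × (OAT − (15 − 2·PA/1000)) = PA + 120·OAT − 1800 + 0.24·PA = 1.24·PA + 120·OAT − 1800.
So 1.24·PA = 7600 − 120 × 6 + 1800 = 8680.
PA = 8680 / 1.24 = 7000 ft.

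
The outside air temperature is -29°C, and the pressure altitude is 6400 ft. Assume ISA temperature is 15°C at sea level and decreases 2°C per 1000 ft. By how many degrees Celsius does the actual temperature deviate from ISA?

ISA temperature at 6400 ft = 15 − 2 × (6400/1000) = 2.2°C.
Deviation = OAT − ISA = -29 − 2.2 = -31.2°C.

ISA-31.2°C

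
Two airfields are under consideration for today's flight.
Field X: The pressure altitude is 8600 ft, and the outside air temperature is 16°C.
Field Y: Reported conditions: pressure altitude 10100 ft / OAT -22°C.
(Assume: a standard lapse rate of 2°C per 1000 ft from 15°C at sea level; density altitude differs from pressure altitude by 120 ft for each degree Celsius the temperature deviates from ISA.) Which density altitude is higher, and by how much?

Field X: ISA temp = -2.2°C, deviation +18.2°C, DA = 8600 + 120 × 18.2 = 10784 ft.
Field Y: ISA temp = -5.2°C, deviation -16.8°C, DA = 10100 + 120 × (-16.8) = 8084 ft.
Field X is higher by 10784 − 8084 = 2700 ft.

Field X by 2700 ft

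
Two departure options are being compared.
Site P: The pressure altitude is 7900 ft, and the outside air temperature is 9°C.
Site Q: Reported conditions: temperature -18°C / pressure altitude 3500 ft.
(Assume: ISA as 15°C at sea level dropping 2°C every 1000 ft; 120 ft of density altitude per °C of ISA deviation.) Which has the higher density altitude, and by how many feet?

Site P by 8696 ft

Site P: ISA temp = -0.8°C, deviation +9.8°C, DA = 7900 + 120 × 9.8 = 9076 ft.
Site Q: ISA temp = 8°C, deviation -26°C, DA = 3500 + 120 × (-26) = 380 ft.
Site P is higher by 9076 − 380 = 8696 ft.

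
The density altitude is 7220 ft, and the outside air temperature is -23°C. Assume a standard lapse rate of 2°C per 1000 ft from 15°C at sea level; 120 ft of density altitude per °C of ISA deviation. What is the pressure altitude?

DA = PA + 120 × (OAT − (15 − 2·PA/1000)) = PA + 120·OAT − 1800 + 0.24·PA = 1.24·PA + 120·OAT − 1800.
So 1.24·PA = 7220 − 120 × (-23) + 1800 = 11780.
PA = 11780 / 1.24 = 9500 ft.

9500 ft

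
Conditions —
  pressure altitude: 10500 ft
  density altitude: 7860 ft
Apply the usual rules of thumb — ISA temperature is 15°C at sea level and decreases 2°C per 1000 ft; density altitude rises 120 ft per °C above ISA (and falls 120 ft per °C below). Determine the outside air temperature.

-28°C

Density altitude − pressure altitude = 7860 − 10500 = -2640 ft.
At 120 ft/°C that is an ISA deviation of -2640/120 = -22°C.
ISA temperature at 10500 ft = 15 − 2 × (10500/1000) = -6°C.
OAT = ISA + deviation = -6 + (-22) = -28°C.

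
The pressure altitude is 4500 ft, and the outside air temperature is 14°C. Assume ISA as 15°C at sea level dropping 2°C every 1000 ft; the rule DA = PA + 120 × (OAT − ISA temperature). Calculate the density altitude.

ISA temperature at 4500 ft = 15 − 2 × (4500/1000) = 6°C.
ISA deviation = 14 − 6 = +8°C.
Density altitude = 4500 + 120 × (8) = 4500 + (+960) = 5460 ft.

5460 ft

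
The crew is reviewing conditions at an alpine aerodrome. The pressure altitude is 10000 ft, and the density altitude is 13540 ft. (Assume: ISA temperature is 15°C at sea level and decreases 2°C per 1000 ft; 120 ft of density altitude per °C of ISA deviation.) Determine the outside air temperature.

24.5°C

Density altitude − pressure altitude = 13540 − 10000 = +3540 ft.
At 120 ft/°C that is an ISA deviation of 3540/120 = +29.5°C.
ISA temperature at 10000 ft = 15 − 2 × (10000/1000) = -5°C.
OAT = ISA + deviation = -5 + (+29.5) = 24.5°C.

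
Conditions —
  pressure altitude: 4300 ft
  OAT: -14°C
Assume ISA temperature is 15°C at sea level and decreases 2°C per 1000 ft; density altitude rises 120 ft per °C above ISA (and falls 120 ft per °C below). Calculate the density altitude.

ISA temperature at 4300 ft = 15 − 2 × (4300/1000) = 6.4°C.
ISA deviation = -14 − 6.4 = -20.4°C.
Density altitude = 4300 + 120 × (-20.4) = 4300 + (-2448) = 1852 ft.

1852 ft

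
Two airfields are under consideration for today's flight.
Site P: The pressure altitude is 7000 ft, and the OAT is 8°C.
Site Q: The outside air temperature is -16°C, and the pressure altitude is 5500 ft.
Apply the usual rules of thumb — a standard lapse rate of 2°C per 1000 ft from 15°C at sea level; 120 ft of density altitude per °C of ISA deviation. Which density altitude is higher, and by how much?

Site P by 4740 ft

Site P: ISA temp = 1°C, deviation +7°C, DA = 7000 + 120 × 7 = 7840 ft.
Site Q: ISA temp = 4°C, deviation -20°C, DA = 5500 + 120 × (-20) = 3100 ft.
Site P is higher by 7840 − 3100 = 4740 ft.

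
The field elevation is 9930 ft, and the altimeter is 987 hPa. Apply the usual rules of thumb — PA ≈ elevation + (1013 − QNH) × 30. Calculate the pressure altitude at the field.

10710 ft

Pressure correction = (1013 − 987) × 30 = +780 ft.
Pressure altitude = 9930 + (+780) = 10710 ft.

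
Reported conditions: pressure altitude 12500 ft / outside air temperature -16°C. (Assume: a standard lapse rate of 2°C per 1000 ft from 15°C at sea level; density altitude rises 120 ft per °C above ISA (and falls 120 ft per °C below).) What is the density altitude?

ISA temperature at 12500 ft = 15 − 2 × (12500/1000) = -10°C.
ISA deviation = -16 − (-10) = -6°C.
Density altitude = 12500 + 120 × (-6) = 12500 + (-720) = 11780 ft.

11780 ft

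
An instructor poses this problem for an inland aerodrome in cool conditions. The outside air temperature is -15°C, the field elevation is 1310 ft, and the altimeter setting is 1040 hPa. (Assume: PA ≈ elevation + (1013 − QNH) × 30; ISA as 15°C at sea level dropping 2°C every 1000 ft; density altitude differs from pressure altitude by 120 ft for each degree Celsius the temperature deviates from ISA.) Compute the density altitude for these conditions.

Pressure altitude = 1310 + (1013 − 1040) × 30 = 1310 + (-810) = 500 ft.
ISA temperature at 500 ft = 15 − 2 × (500/1000) = 14°C.
ISA deviation = -15 − 14 = -29°C.
Density altitude = 500 + 120 × (-29) = -2980 ft.

-2980 ft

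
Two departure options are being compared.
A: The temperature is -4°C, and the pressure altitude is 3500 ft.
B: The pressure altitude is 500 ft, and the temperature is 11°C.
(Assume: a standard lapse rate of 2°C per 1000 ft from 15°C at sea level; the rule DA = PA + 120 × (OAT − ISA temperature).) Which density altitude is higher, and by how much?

A by 1920 ft

A: ISA temp = 8°C, deviation -12°C, DA = 3500 + 120 × (-12) = 2060 ft.
B: ISA temp = 14°C, deviation -3°C, DA = 500 + 120 × (-3) = 140 ft.
A is higher by 2060 − 140 = 1920 ft.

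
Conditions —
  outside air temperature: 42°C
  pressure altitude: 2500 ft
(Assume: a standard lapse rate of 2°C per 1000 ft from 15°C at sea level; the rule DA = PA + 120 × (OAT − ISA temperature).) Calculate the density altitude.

ISA temperature at 2500 ft = 15 − 2 × (2500/1000) = 10°C.
ISA deviation = 42 − 10 = +32°C.
Density altitude = 2500 + 120 × (32) = 2500 + (+3840) = 6340 ft.

6340 ft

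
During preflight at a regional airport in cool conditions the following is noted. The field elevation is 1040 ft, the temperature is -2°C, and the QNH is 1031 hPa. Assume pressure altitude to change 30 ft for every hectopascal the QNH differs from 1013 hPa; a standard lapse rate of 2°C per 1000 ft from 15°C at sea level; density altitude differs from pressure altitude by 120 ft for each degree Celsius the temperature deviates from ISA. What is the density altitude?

-1420 ft

Pressure altitude = 1040 + (1013 − 1031) × 30 = 1040 + (-540) = 500 ft.
ISA temperature at 500 ft = 15 − 2 × (500/1000) = 14°C.
ISA deviation = -2 − 14 = -16°C.
Density altitude = 500 + 120 × (-16) = -1420 ft.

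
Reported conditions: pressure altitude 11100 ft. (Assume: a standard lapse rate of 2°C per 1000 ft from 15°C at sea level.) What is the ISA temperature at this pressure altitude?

ISA temperature = 15 − 2 × (11100/1000) = 15 − 22.2 = -7.2°C.

-7.2°C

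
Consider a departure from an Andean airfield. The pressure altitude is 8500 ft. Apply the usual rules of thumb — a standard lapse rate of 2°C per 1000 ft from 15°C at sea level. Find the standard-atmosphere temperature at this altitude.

ISA temperature = 15 − 2 × (8500/1000) = 15 − 17 = -2°C.

-2°C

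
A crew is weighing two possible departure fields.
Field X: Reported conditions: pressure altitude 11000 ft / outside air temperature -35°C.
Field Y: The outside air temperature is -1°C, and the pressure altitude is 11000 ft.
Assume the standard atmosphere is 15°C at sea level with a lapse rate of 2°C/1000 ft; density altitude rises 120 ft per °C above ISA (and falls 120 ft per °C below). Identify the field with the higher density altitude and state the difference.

Field X: ISA temp = -7°C, deviation -28°C, DA = 11000 + 120 × (-28) = 7640 ft.
Field Y: ISA temp = -7°C, deviation +6°C, DA = 11000 + 120 × 6 = 11720 ft.
Field Y is higher by 11720 − 7640 = 4080 ft.

Field Y by 4080 ft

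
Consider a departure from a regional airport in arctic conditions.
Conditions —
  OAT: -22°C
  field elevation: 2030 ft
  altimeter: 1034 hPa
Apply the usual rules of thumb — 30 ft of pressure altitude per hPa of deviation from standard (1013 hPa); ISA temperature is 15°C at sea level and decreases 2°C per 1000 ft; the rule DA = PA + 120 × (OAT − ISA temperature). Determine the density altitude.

-2704 ft

Pressure altitude = 2030 + (1013 − 1034) × 30 = 2030 + (-630) = 1400 ft.
ISA temperature at 1400 ft = 15 − 2 × (1400/1000) = 12.2°C.
ISA deviation = -22 − 12.2 = -34.2°C.
Density altitude = 1400 + 120 × (-34.2) = -2704 ft.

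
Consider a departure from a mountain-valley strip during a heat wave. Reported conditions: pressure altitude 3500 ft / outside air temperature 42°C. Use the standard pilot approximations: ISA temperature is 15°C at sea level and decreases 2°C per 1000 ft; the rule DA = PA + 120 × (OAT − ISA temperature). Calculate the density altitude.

ISA temperature at 3500 ft = 15 − 2 × (3500/1000) = 8°C.
ISA deviation = 42 − 8 = +34°C.
Density altitude = 3500 + 120 × (34) = 3500 + (+4080) = 7580 ft.

7580 ft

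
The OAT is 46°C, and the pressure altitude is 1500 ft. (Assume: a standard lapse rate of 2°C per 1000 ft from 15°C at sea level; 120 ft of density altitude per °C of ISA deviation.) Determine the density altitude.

ISA temperature at 1500 ft = 15 − 2 × (1500/1000) = 12°C.
ISA deviation = 46 − 12 = +34°C.
Density altitude = 1500 + 120 × (34) = 1500 + (+4080) = 5580 ft.

5580 ft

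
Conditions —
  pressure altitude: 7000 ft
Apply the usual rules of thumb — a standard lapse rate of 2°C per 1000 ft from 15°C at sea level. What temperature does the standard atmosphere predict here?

1°C

ISA temperature = 15 − 2 × (7000/1000) = 15 − 14 = 1°C.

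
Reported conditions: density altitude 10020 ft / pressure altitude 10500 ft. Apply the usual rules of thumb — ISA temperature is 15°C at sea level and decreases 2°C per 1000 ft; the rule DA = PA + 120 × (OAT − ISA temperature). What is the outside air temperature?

-10°C

Density altitude − pressure altitude = 10020 − 10500 = -480 ft.
At 120 ft/°C that is an ISA deviation of -480/120 = -4°C.
ISA temperature at 10500 ft = 15 − 2 × (10500/1000) = -6°C.
OAT = ISA + deviation = -6 + (-4) = -10°C.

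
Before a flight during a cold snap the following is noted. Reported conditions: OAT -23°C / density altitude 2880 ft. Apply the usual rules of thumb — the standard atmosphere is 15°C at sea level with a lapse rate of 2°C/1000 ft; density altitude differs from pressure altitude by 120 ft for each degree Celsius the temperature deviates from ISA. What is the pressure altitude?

DA = PA + 120 × (OAT − (15 − 2·PA/1000)) = PA + 120·OAT − 1800 + 0.24·PA = 1.24·PA + 120·OAT − 1800.
So 1.24·PA = 2880 − 120 × (-23) + 1800 = 7440.
PA = 7440 / 1.24 = 6000 ft.

6000 ft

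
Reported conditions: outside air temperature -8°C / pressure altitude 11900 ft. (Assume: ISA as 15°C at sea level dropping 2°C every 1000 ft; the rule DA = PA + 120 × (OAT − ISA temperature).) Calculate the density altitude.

ISA temperature at 11900 ft = 15 − 2 × (11900/1000) = -8.8°C.
ISA deviation = -8 − (-8.8) = +0.8°C.
Density altitude = 11900 + 120 × (0.8) = 11900 + (+96) = 11996 ft.

11996 ft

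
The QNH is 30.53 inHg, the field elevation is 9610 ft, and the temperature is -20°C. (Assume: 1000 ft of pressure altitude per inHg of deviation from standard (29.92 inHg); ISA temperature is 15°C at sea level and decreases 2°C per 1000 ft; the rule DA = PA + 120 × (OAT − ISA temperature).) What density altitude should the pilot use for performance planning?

6960 ft

Pressure altitude = 9610 + (29.92 − 30.53) × 1000 = 9610 + (-610) = 9000 ft.
ISA temperature at 9000 ft = 15 − 2 × (9000/1000) = -3°C.
ISA deviation = -20 − (-3) = -17°C.
Density altitude = 9000 + 120 × (-17) = 6960 ft.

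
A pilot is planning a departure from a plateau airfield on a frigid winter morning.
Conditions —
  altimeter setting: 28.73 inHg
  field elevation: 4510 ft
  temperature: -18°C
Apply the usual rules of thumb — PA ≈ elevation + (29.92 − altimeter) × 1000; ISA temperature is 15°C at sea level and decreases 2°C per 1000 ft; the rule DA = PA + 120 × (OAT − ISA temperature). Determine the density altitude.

Pressure altitude = 4510 + (29.92 − 28.73) × 1000 = 4510 + (+1190) = 5700 ft.
ISA temperature at 5700 ft = 15 − 2 × (5700/1000) = 3.6°C.
ISA deviation = -18 − 3.6 = -21.6°C.
Density altitude = 5700 + 120 × (-21.6) = 3108 ft.

3108 ft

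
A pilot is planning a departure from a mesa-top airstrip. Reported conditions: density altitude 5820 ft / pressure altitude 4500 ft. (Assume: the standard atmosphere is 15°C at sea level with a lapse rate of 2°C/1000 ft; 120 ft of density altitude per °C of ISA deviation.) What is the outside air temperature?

17°C

Density altitude − pressure altitude = 5820 − 4500 = +1320 ft.
At 120 ft/°C that is an ISA deviation of 1320/120 = +11°C.
ISA temperature at 4500 ft = 15 − 2 × (4500/1000) = 6°C.
OAT = ISA + deviation = 6 + (+11) = 17°C.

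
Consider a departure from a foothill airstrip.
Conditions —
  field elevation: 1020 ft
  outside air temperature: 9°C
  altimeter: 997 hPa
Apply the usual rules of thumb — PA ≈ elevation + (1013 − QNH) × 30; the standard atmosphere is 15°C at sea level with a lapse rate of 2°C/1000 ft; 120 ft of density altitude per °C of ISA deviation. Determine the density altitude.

Pressure altitude = 1020 + (1013 − 997) × 30 = 1020 + (+480) = 1500 ft.
ISA temperature at 1500 ft = 15 − 2 × (1500/1000) = 12°C.
ISA deviation = 9 − 12 = -3°C.
Density altitude = 1500 + 120 × (-3) = 1140 ft.

1140 ft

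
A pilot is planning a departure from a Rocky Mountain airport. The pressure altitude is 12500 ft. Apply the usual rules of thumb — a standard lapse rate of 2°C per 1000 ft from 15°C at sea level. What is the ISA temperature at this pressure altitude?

-10°C

ISA temperature = 15 − 2 × (12500/1000) = 15 − 25 = -10°C.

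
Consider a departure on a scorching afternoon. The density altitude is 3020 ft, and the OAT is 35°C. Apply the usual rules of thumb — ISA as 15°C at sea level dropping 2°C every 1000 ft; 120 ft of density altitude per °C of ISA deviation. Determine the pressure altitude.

500 ft

DA = PA + 120 × (OAT − (15 − 2·PA/1000)) = PA + 120·OAT − 1800 + 0.24·PA = 1.24·PA + 120·OAT − 1800.
So 1.24·PA = 3020 − 120 × 35 + 1800 = 620.
PA = 620 / 1.24 = 500 ft.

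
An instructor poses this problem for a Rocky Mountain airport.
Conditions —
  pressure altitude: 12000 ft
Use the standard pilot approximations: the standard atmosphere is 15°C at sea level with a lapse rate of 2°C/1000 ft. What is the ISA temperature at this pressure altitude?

-9°C

ISA temperature = 15 − 2 × (12000/1000) = 15 − 24 = -9°C.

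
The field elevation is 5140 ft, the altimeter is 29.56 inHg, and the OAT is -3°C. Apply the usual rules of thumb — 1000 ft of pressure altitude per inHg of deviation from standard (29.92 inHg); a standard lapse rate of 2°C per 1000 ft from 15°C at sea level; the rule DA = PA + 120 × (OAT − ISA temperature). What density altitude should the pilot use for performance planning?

Pressure altitude = 5140 + (29.92 − 29.56) × 1000 = 5140 + (+360) = 5500 ft.
ISA temperature at 5500 ft = 15 − 2 × (5500/1000) = 4°C.
ISA deviation = -3 − 4 = -7°C.
Density altitude = 5500 + 120 × (-7) = 4660 ft.

4660 ft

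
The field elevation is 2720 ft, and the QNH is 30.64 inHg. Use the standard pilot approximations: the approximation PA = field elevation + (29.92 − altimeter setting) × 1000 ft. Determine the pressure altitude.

Pressure correction = (29.92 − 30.64) × 1000 = -720 ft.
Pressure altitude = 2720 + (-720) = 2000 ft.

2000 ft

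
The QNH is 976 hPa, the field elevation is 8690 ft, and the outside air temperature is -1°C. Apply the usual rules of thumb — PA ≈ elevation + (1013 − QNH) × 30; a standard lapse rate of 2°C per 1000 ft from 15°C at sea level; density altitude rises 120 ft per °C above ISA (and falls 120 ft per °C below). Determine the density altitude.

Pressure altitude = 8690 + (1013 − 976) × 30 = 8690 + (+1110) = 9800 ft.
ISA temperature at 9800 ft = 15 − 2 × (9800/1000) = -4.6°C.
ISA deviation = -1 − (-4.6) = +3.6°C.
Density altitude = 9800 + 120 × (3.6) = 10232 ft.

10232 ft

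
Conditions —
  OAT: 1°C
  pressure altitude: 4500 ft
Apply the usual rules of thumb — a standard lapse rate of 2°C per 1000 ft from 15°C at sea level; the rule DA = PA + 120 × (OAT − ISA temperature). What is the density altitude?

ISA temperature at 4500 ft = 15 − 2 × (4500/1000) = 6°C.
ISA deviation = 1 − 6 = -5°C.
Density altitude = 4500 + 120 × (-5) = 4500 + (-600) = 3900 ft.

3900 ft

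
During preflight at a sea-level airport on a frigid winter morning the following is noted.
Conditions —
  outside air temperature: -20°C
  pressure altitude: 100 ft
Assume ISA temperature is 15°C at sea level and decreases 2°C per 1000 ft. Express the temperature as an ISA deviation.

ISA-34.8°C

ISA temperature at 100 ft = 15 − 2 × (100/1000) = 14.8°C.
Deviation = OAT − ISA = -20 − 14.8 = -34.8°C.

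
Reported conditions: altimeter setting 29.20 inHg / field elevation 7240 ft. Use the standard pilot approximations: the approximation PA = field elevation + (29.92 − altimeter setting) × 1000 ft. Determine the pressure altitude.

Pressure correction = (29.92 − 29.20) × 1000 = +720 ft.
Pressure altitude = 7240 + (+720) = 7960 ft.

7960 ft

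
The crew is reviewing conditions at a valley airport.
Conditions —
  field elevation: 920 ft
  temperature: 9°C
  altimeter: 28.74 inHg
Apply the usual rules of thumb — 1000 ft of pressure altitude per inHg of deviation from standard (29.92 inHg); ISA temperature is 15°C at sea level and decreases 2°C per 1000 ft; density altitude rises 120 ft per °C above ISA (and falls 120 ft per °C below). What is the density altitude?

Pressure altitude = 920 + (29.92 − 28.74) × 1000 = 920 + (+1180) = 2100 ft.
ISA temperature at 2100 ft = 15 − 2 × (2100/1000) = 10.8°C.
ISA deviation = 9 − 10.8 = -1.8°C.
Density altitude = 2100 + 120 × (-1.8) = 1884 ft.

1884 ft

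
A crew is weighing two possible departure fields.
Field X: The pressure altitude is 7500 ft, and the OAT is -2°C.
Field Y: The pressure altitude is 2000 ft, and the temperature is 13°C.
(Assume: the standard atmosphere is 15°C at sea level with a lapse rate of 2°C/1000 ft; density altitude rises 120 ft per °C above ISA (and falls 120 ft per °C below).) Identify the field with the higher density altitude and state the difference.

Field X: ISA temp = 0°C, deviation -2°C, DA = 7500 + 120 × (-2) = 7260 ft.
Field Y: ISA temp = 11°C, deviation +2°C, DA = 2000 + 120 × 2 = 2240 ft.
Field X is higher by 7260 − 2240 = 5020 ft.

Field X by 5020 ft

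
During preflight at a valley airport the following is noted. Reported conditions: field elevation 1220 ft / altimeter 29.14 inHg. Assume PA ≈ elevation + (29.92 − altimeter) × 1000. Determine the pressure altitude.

Pressure correction = (29.92 − 29.14) × 1000 = +780 ft.
Pressure altitude = 1220 + (+780) = 2000 ft.

2000 ft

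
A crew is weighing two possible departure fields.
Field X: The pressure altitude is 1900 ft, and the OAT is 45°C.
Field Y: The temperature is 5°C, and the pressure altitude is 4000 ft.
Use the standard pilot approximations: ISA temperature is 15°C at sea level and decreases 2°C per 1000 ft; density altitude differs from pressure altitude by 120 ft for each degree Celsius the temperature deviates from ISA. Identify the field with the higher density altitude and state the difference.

Field X: ISA temp = 11.2°C, deviation +33.8°C, DA = 1900 + 120 × 33.8 = 5956 ft.
Field Y: ISA temp = 7°C, deviation -2°C, DA = 4000 + 120 × (-2) = 3760 ft.
Field X is higher by 5956 − 3760 = 2196 ft.

Field X by 2196 ft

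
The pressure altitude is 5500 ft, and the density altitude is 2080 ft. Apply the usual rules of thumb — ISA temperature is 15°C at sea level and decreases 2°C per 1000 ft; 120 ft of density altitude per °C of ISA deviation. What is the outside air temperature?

-24.5°C

Density altitude − pressure altitude = 2080 − 5500 = -3420 ft.
At 120 ft/°C that is an ISA deviation of -3420/120 = -28.5°C.
ISA temperature at 5500 ft = 15 − 2 × (5500/1000) = 4°C.
OAT = ISA + deviation = 4 + (-28.5) = -24.5°C.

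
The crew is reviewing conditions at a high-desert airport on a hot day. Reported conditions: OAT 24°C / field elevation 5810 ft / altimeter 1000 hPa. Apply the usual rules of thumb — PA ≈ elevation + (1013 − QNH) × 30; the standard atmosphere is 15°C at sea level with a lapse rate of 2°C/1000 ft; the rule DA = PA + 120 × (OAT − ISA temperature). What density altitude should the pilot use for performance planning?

8768 ft

Pressure altitude = 5810 + (1013 − 1000) × 30 = 5810 + (+390) = 6200 ft.
ISA temperature at 6200 ft = 15 − 2 × (6200/1000) = 2.6°C.
ISA deviation = 24 − 2.6 = +21.4°C.
Density altitude = 6200 + 120 × (21.4) = 8768 ft.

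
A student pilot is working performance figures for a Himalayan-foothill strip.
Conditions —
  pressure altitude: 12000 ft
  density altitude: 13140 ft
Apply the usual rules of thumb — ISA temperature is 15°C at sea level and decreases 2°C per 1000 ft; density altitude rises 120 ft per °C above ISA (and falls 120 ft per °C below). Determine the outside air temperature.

0.5°C

Density altitude − pressure altitude = 13140 − 12000 = +1140 ft.
At 120 ft/°C that is an ISA deviation of 1140/120 = +9.5°C.
ISA temperature at 12000 ft = 15 − 2 × (12000/1000) = -9°C.
OAT = ISA + deviation = -9 + (+9.5) = 0.5°C.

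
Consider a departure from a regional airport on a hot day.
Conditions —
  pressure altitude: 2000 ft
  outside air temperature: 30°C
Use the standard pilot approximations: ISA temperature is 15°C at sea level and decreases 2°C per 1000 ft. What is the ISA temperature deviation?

ISA temperature at 2000 ft = 15 − 2 × (2000/1000) = 11°C.
Deviation = OAT − ISA = 30 − 11 = +19°C.

ISA+19°C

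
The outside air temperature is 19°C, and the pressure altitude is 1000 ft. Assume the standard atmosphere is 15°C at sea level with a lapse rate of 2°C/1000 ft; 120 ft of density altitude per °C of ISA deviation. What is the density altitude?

ISA temperature at 1000 ft = 15 − 2 × (1000/1000) = 13°C.
ISA deviation = 19 − 13 = +6°C.
Density altitude = 1000 + 120 × (6) = 1000 + (+720) = 1720 ft.

1720 ft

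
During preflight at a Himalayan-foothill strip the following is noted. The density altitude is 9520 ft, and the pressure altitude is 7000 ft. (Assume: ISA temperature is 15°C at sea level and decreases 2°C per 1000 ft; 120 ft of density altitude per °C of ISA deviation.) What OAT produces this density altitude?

Density altitude − pressure altitude = 9520 − 7000 = +2520 ft.
At 120 ft/°C that is an ISA deviation of 2520/120 = +21°C.
ISA temperature at 7000 ft = 15 − 2 × (7000/1000) = 1°C.
OAT = ISA + deviation = 1 + (+21) = 22°C.

22°C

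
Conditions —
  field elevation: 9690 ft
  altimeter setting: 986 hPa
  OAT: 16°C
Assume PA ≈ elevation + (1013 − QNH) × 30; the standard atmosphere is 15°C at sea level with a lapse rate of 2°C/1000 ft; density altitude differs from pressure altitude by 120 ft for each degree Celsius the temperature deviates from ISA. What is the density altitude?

13140 ft

Pressure altitude = 9690 + (1013 − 986) × 30 = 9690 + (+810) = 10500 ft.
ISA temperature at 10500 ft = 15 − 2 × (10500/1000) = -6°C.
ISA deviation = 16 − (-6) = +22°C.
Density altitude = 10500 + 120 × (22) = 13140 ft.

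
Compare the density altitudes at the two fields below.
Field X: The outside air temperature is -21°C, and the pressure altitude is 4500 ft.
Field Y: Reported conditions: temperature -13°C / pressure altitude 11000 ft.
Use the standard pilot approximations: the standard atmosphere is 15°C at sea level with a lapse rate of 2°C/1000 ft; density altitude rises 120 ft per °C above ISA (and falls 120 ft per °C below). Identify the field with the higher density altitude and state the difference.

Field X: ISA temp = 6°C, deviation -27°C, DA = 4500 + 120 × (-27) = 1260 ft.
Field Y: ISA temp = -7°C, deviation -6°C, DA = 11000 + 120 × (-6) = 10280 ft.
Field Y is higher by 10280 − 1260 = 9020 ft.

Field Y by 9020 ft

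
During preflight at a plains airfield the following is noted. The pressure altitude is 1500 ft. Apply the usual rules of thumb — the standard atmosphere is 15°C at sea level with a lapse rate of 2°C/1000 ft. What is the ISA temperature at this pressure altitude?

12°C

ISA temperature = 15 − 2 × (1500/1000) = 15 − 3 = 12°C.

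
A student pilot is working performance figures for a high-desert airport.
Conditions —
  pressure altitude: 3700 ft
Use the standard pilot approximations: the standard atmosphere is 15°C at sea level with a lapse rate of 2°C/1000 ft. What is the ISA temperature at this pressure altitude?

7.6°C

ISA temperature = 15 − 2 × (3700/1000) = 15 − 7.4 = 7.6°C.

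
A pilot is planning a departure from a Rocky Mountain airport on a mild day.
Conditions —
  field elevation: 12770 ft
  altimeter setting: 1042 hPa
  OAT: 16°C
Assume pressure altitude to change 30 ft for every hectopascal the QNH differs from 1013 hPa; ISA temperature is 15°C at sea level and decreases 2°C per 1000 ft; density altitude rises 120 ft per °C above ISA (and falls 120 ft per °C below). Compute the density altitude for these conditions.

Pressure altitude = 12770 + (1013 − 1042) × 30 = 12770 + (-870) = 11900 ft.
ISA temperature at 11900 ft = 15 − 2 × (11900/1000) = -8.8°C.
ISA deviation = 16 − (-8.8) = +24.8°C.
Density altitude = 11900 + 120 × (24.8) = 14876 ft.

14876 ft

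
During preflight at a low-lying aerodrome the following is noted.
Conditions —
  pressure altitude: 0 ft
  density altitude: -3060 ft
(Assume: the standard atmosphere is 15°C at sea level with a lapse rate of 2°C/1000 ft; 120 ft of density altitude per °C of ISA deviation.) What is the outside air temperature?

-10.5°C

Density altitude − pressure altitude = -3060 − 0 = -3060 ft.
At 120 ft/°C that is an ISA deviation of -3060/120 = -25.5°C.
ISA temperature at 0 ft = 15 − 2 × (0/1000) = 15°C.
OAT = ISA + deviation = 15 + (-25.5) = -10.5°C.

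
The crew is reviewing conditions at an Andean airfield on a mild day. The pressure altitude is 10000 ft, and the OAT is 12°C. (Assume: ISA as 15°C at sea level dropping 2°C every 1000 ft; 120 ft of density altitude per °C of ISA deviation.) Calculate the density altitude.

12040 ft

ISA temperature at 10000 ft = 15 − 2 × (10000/1000) = -5°C.
ISA deviation = 12 − (-5) = +17°C.
Density altitude = 10000 + 120 × (17) = 10000 + (+2040) = 12040 ft.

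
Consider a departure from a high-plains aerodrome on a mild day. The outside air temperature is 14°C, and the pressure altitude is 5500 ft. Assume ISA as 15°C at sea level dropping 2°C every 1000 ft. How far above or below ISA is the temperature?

ISA+10°C

ISA temperature at 5500 ft = 15 − 2 × (5500/1000) = 4°C.
Deviation = OAT − ISA = 14 − 4 = +10°C.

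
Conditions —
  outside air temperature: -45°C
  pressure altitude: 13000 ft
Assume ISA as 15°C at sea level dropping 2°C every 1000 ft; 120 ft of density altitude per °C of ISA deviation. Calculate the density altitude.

8920 ft

ISA temperature at 13000 ft = 15 − 2 × (13000/1000) = -11°C.
ISA deviation = -45 − (-11) = -34°C.
Density altitude = 13000 + 120 × (-34) = 13000 + (-4080) = 8920 ft.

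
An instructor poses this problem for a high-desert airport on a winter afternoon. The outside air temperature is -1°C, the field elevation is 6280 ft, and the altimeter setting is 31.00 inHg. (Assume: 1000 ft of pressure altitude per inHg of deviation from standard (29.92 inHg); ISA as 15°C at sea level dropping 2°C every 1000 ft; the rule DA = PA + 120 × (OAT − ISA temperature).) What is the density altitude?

4528 ft

Pressure altitude = 6280 + (29.92 − 31.00) × 1000 = 6280 + (-1080) = 5200 ft.
ISA temperature at 5200 ft = 15 − 2 × (5200/1000) = 4.6°C.
ISA deviation = -1 − 4.6 = -5.6°C.
Density altitude = 5200 + 120 × (-5.6) = 4528 ft.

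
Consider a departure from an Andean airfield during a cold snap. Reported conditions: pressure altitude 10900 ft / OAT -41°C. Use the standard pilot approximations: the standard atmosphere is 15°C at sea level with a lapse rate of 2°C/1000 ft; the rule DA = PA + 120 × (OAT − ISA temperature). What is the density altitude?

ISA temperature at 10900 ft = 15 − 2 × (10900/1000) = -6.8°C.
ISA deviation = -41 − (-6.8) = -34.2°C.
Density altitude = 10900 + 120 × (-34.2) = 10900 + (-4104) = 6796 ft.

6796 ft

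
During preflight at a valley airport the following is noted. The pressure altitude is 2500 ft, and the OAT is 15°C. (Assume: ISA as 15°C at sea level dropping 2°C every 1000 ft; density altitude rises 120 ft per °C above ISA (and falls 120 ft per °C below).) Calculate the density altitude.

3100 ft

ISA temperature at 2500 ft = 15 − 2 × (2500/1000) = 10°C.
ISA deviation = 15 − 10 = +5°C.
Density altitude = 2500 + 120 × (5) = 2500 + (+600) = 3100 ft.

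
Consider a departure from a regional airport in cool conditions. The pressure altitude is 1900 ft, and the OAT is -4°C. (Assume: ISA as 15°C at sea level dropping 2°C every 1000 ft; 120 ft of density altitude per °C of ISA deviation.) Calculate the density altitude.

76 ft

ISA temperature at 1900 ft = 15 − 2 × (1900/1000) = 11.2°C.
ISA deviation = -4 − 11.2 = -15.2°C.
Density altitude = 1900 + 120 × (-15.2) = 1900 + (-1824) = 76 ft.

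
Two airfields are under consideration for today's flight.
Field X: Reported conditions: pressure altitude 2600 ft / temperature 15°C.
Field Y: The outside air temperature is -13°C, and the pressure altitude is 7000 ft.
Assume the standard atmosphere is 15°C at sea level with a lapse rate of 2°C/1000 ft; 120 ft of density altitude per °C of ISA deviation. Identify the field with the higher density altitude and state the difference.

Field Y by 2096 ft

Field X: ISA temp = 9.8°C, deviation +5.2°C, DA = 2600 + 120 × 5.2 = 3224 ft.
Field Y: ISA temp = 1°C, deviation -14°C, DA = 7000 + 120 × (-14) = 5320 ft.
Field Y is higher by 5320 − 3224 = 2096 ft.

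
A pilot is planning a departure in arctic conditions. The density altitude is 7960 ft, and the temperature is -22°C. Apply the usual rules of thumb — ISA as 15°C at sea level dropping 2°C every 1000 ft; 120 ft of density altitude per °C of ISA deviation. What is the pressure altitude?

10000 ft

DA = PA + 120 × (OAT − (15 − 2·PA/1000)) = PA + 120·OAT − 1800 + 0.24·PA = 1.24·PA + 120·OAT − 1800.
So 1.24·PA = 7960 − 120 × (-22) + 1800 = 12400.
PA = 12400 / 1.24 = 10000 ft.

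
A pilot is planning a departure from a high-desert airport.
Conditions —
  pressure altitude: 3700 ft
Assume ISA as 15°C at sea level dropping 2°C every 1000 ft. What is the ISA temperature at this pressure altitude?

7.6°C

ISA temperature = 15 − 2 × (3700/1000) = 15 − 7.4 = 7.6°C.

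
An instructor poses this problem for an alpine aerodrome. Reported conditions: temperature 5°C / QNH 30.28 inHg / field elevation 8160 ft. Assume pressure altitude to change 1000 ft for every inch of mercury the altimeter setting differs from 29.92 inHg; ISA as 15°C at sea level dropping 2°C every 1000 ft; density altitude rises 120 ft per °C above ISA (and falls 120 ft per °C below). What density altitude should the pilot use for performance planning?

8472 ft

Pressure altitude = 8160 + (29.92 − 30.28) × 1000 = 8160 + (-360) = 7800 ft.
ISA temperature at 7800 ft = 15 − 2 × (7800/1000) = -0.6°C.
ISA deviation = 5 − (-0.6) = +5.6°C.
Density altitude = 7800 + 120 × (5.6) = 8472 ft.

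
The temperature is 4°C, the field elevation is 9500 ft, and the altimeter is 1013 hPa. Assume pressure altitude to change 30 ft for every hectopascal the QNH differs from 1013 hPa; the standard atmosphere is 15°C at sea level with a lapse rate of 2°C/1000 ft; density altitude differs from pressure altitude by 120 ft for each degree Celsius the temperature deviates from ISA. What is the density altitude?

Pressure altitude = 9500 + (1013 − 1013) × 30 = 9500 + (0) = 9500 ft.
ISA temperature at 9500 ft = 15 − 2 × (9500/1000) = -4°C.
ISA deviation = 4 − (-4) = +8°C.
Density altitude = 9500 + 120 × (8) = 10460 ft.

10460 ft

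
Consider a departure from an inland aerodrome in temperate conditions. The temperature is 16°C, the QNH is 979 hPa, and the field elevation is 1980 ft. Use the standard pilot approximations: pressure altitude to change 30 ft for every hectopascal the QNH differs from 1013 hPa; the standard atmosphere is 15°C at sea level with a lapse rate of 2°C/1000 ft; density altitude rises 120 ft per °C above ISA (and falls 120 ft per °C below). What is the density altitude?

Pressure altitude = 1980 + (1013 − 979) × 30 = 1980 + (+1020) = 3000 ft.
ISA temperature at 3000 ft = 15 − 2 × (3000/1000) = 9°C.
ISA deviation = 16 − 9 = +7°C.
Density altitude = 3000 + 120 × (7) = 3840 ft.

3840 ft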